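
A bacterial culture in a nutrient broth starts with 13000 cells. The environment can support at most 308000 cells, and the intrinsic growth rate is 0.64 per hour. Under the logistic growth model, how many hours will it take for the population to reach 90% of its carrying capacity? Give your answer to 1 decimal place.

A = (K − N₀)/N₀ = (308000 − 13000)/13000 = 22.692.
Solve 308000/(1 + 22.692·e^(−0.64t)) = 277200: 1 + 22.692·e^(−0.64t) = 1.1111, so e^(−0.64t) = 0.00489642.
−0.64·t = ln(0.00489642) = -5.3193, so t = 5.3193/0.64 = 8.3113.

8.3 hours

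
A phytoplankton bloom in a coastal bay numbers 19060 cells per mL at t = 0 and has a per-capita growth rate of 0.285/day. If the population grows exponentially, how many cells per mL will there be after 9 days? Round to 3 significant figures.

N(t) = N₀·e^(rt) = 19060 × e^(0.285×9) = 19060 × e^2.565.
e^2.565 ≈ 13.001, so N ≈ 19060 × 13.001 = 247793.

248000 cells per mL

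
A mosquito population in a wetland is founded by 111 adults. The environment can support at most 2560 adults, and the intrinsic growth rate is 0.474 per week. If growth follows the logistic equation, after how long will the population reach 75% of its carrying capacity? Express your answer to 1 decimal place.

A = (K − N₀)/N₀ = (2560 − 111)/111 = 22.063.
Solve 2560/(1 + 22.063·e^(−0.474t)) = 1920: 1 + 22.063·e^(−0.474t) = 1.3333, so e^(−0.474t) = 0.0151082.
−0.474·t = ln(0.0151082) = -4.1925, so t = 4.1925/0.474 = 8.845.

8.8 weeks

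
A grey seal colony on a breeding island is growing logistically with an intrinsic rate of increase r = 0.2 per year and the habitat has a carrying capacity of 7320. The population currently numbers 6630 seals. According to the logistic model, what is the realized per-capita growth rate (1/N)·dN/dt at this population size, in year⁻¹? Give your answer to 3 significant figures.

0.0189 per year

(1/N)·dN/dt = r(1 − N/K) = 0.2 × (1 − 6630/7320).
= 0.2 × 0.094262 = 0.018852.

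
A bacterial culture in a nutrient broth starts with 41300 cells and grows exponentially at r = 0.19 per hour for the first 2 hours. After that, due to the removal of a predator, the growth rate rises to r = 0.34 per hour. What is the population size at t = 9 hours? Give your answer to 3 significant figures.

653000 cells

Phase 1: N(2) = 41300·e^(0.19×2) = 41300·e^0.38 = 60392.4.
Phase 2 runs for 9 − 2 = 7 hours at r = 0.34.
N(9) = 60392.4·e^(0.34×7) = 60392.4·e^2.38 = 652534.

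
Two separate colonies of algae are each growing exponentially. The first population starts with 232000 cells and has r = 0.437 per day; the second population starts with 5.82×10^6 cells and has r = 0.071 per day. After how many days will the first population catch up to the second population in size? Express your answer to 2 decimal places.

Set 232000·e^(0.437t) = 5.82×10^6·e^(0.071t).
e^((0.437 − 0.071)t) = 5.82×10^6/232000 → e^(0.366·t) = 25.086.
0.366·t = ln(25.086) = 3.2223, so t = 3.2223/0.366 = 8.8041.

8.80 days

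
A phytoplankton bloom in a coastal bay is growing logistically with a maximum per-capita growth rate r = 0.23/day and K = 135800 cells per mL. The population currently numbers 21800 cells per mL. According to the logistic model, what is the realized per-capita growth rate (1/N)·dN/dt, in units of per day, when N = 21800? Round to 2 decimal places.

(1/N)·dN/dt = r(1 − N/K) = 0.23 × (1 − 21800/135800).
= 0.23 × 0.83947 = 0.19308.

0.19 per day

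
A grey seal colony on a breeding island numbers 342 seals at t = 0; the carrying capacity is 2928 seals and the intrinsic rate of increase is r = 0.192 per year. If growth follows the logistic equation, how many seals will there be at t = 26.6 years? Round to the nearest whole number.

2800 seals

A = (K − N₀)/N₀ = (2928 − 342)/342 = 7.5614.
N(t) = K/(1 + A·e^(−rt)) = 2928/(1 + 7.5614×e^(−0.192×26.6)).
e^(−5.107) = 0.006053; denominator = 1 + 7.5614×0.006053 = 1.0458.
N = 2928/1.0458 = 2799.85.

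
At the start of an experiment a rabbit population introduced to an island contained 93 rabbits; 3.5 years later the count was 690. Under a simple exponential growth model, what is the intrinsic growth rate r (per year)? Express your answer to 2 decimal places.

From N(t) = N₀·e^(rt): e^(r·3.5) = 690/93 = 7.4194.
r·3.5 = ln(7.4194) = 2.0041, so r = 2.0041/3.5 = 0.5726.

0.57 per year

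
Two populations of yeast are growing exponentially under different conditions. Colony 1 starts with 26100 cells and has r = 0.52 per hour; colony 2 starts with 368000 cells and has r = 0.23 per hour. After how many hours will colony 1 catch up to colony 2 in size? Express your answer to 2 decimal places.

9.12 hours

Set 26100·e^(0.52t) = 368000·e^(0.23t).
e^((0.52 − 0.23)t) = 368000/26100 → e^(0.29·t) = 14.1.
0.29·t = ln(14.1) = 2.6461, so t = 2.6461/0.29 = 9.1246.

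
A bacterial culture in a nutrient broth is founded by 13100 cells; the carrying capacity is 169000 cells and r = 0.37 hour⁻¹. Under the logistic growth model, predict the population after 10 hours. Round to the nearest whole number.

A = (K − N₀)/N₀ = (169000 − 13100)/13100 = 11.901.
N(t) = K/(1 + A·e^(−rt)) = 169000/(1 + 11.901×e^(−0.37×10)).
e^(−3.7) = 0.024724; denominator = 1 + 11.901×0.024724 = 1.2942.
N = 169000/1.2942 = 130580.

130580 cells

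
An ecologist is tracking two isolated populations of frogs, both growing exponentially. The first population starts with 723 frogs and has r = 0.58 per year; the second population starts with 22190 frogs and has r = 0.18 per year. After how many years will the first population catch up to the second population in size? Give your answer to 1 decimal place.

8.6 years

Set 723·e^(0.58t) = 22190·e^(0.18t).
e^((0.58 − 0.18)t) = 22190/723 → e^(0.4·t) = 30.692.
0.4·t = ln(30.692) = 3.424, so t = 3.424/0.4 = 8.56.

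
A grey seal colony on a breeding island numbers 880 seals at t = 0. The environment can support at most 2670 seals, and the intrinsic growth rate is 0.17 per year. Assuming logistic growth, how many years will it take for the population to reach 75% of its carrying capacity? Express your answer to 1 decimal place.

10.6 years

A = (K − N₀)/N₀ = (2670 − 880)/880 = 2.0341.
Solve 2670/(1 + 2.0341·e^(−0.17t)) = 2002.5: 1 + 2.0341·e^(−0.17t) = 1.3333, so e^(−0.17t) = 0.163873.
−0.17·t = ln(0.163873) = -1.8087, so t = 1.8087/0.17 = 10.639.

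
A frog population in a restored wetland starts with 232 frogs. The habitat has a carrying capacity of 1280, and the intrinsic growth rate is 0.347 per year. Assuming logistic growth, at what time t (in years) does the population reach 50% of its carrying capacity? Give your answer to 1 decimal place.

4.3 years

A = (K − N₀)/N₀ = (1280 − 232)/232 = 4.5172.
Solve 1280/(1 + 4.5172·e^(−0.347t)) = 640: 1 + 4.5172·e^(−0.347t) = 2, so e^(−0.347t) = 0.221374.
−0.347·t = ln(0.221374) = -1.5079, so t = 1.5079/0.347 = 4.3455.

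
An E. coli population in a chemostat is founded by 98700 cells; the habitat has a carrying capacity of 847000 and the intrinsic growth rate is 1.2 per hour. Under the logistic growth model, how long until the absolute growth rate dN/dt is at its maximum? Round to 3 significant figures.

1.69 hours

Logistic growth is fastest at N = K/2 = 423500.
A = (K − N₀)/N₀ = 7.5816. Set K/(1 + A·e^(−rt)) = K/2 → A·e^(−rt) = 1.
e^(−1.2t) = 1/7.5816 = 0.131899, so t = ln(7.5816)/1.2 = 2.0257/1.2 = 1.6881.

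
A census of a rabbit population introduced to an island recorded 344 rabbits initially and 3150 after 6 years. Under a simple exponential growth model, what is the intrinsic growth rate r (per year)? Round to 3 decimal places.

0.369 per year

From N(t) = N₀·e^(rt): e^(r·6) = 3150/344 = 9.157.
r·6 = ln(9.157) = 2.2145, so r = 2.2145/6 = 0.36909.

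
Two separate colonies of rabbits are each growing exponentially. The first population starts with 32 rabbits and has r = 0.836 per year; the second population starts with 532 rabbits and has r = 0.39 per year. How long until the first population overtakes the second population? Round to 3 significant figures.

6.30 years

Set 32·e^(0.836t) = 532·e^(0.39t).
e^((0.836 − 0.39)t) = 532/32 → e^(0.446·t) = 16.625.
0.446·t = ln(16.625) = 2.8109, so t = 2.8109/0.446 = 6.3025.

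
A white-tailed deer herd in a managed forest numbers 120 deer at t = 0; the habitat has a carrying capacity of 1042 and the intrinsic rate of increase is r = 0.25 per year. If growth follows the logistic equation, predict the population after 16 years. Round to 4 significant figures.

A = (K − N₀)/N₀ = (1042 − 120)/120 = 7.6833.
N(t) = K/(1 + A·e^(−rt)) = 1042/(1 + 7.6833×e^(−0.25×16)).
e^(−4) = 0.018316; denominator = 1 + 7.6833×0.018316 = 1.1407.
N = 1042/1.1407 = 913.454.

913.5 deer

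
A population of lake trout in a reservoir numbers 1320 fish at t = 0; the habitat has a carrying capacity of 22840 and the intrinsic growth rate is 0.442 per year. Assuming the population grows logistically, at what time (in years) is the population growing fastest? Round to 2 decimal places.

Logistic growth is fastest at N = K/2 = 11420.
A = (K − N₀)/N₀ = 16.303. Set K/(1 + A·e^(−rt)) = K/2 → A·e^(−rt) = 1.
e^(−0.442t) = 1/16.303 = 0.0613383, so t = ln(16.303)/0.442 = 2.7914/0.442 = 6.3153.

6.32 years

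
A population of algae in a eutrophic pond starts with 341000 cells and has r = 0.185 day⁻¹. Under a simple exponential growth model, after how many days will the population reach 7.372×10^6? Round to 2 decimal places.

16.61 days

Set N₀·e^(rt) = 7.372×10^6: e^(0.185·t) = 7.372×10^6/341000 = 21.619.
0.185·t = ln(21.619) = 3.0736, so t = 3.0736/0.185 = 16.614.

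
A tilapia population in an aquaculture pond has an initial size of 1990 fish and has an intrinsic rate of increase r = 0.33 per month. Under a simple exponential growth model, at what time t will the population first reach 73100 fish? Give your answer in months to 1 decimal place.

Set N₀·e^(rt) = 73100: e^(0.33·t) = 73100/1990 = 36.734.
0.33·t = ln(36.734) = 3.6037, so t = 3.6037/0.33 = 10.92.

10.9 months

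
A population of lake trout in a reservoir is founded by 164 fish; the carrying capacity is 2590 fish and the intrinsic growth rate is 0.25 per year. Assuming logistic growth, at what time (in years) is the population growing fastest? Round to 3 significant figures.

Logistic growth is fastest at N = K/2 = 1295.
A = (K − N₀)/N₀ = 14.793. Set K/(1 + A·e^(−rt)) = K/2 → A·e^(−rt) = 1.
e^(−0.25t) = 1/14.793 = 0.067601, so t = ln(14.793)/0.25 = 2.6941/0.25 = 10.777.

10.8 years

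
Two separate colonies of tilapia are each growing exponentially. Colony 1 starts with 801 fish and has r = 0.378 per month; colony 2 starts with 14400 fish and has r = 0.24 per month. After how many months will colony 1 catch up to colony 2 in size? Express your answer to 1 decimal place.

Set 801·e^(0.378t) = 14400·e^(0.24t).
e^((0.378 − 0.24)t) = 14400/801 → e^(0.138·t) = 17.978.
0.138·t = ln(17.978) = 2.8891, so t = 2.8891/0.138 = 20.936.

20.9 months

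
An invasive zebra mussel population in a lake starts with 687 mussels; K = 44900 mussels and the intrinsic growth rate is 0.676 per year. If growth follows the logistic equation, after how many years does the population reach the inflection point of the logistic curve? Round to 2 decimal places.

6.16 years

Logistic growth is fastest at N = K/2 = 22450.
A = (K − N₀)/N₀ = 64.357. Set K/(1 + A·e^(−rt)) = K/2 → A·e^(−rt) = 1.
e^(−0.676t) = 1/64.357 = 0.0155384, so t = ln(64.357)/0.676 = 4.1644/0.676 = 6.1604.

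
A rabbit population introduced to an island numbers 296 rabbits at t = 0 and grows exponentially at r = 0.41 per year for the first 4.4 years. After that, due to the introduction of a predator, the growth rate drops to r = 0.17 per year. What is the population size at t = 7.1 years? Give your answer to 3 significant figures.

Phase 1: N(4.4) = 296·e^(0.41×4.4) = 296·e^1.804 = 1797.87.
Phase 2 runs for 7.1 − 4.4 = 2.7 years at r = 0.17.
N(7.1) = 1797.87·e^(0.17×2.7) = 1797.87·e^0.459 = 2845.12.

2850 rabbits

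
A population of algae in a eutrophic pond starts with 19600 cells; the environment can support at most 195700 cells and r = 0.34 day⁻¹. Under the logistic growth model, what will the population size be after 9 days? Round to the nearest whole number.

A = (K − N₀)/N₀ = (195700 − 19600)/19600 = 8.9847.
N(t) = K/(1 + A·e^(−rt)) = 195700/(1 + 8.9847×e^(−0.34×9)).
e^(−3.06) = 0.046888; denominator = 1 + 8.9847×0.046888 = 1.4213.
N = 195700/1.4213 = 137694.

137694 cells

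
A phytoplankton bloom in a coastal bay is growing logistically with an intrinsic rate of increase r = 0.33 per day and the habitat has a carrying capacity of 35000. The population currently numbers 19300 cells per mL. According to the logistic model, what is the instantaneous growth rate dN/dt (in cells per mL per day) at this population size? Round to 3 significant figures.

dN/dt = rN(1 − N/K) = 0.33 × 19300 × (1 − 19300/35000).
1 − 19300/35000 = 0.44857; dN/dt = 0.33 × 19300 × 0.44857 = 2857.

2860 cells per mL per day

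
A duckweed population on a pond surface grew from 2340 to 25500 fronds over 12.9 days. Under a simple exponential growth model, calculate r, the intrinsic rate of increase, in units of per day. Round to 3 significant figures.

0.185 per day

From N(t) = N₀·e^(rt): e^(r·12.9) = 25500/2340 = 10.897.
r·12.9 = ln(10.897) = 2.3885, so r = 2.3885/12.9 = 0.18516.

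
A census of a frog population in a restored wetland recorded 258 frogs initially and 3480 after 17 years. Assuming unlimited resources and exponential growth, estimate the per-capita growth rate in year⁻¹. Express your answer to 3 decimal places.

From N(t) = N₀·e^(rt): e^(r·17) = 3480/258 = 13.488.
r·17 = ln(13.488) = 2.6018, so r = 2.6018/17 = 0.15305.

0.153 per year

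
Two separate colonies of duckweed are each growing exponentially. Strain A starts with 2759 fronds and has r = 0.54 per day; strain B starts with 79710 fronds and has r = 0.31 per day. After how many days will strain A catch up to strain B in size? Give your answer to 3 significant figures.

Set 2759·e^(0.54t) = 79710·e^(0.31t).
e^((0.54 − 0.31)t) = 79710/2759 → e^(0.23·t) = 28.891.
0.23·t = ln(28.891) = 3.3635, so t = 3.3635/0.23 = 14.624.

14.6 days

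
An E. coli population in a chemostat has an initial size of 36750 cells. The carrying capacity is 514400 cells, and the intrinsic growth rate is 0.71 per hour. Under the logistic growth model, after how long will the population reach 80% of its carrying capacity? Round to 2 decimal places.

A = (K − N₀)/N₀ = (514400 − 36750)/36750 = 12.997.
Solve 514400/(1 + 12.997·e^(−0.71t)) = 411520: 1 + 12.997·e^(−0.71t) = 1.25, so e^(−0.71t) = 0.0192348.
−0.71·t = ln(0.0192348) = -3.951, so t = 3.951/0.71 = 5.5648.

5.56 hours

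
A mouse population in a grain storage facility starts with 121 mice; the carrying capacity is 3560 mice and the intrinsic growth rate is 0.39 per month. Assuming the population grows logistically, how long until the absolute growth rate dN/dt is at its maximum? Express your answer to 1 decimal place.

Logistic growth is fastest at N = K/2 = 1780.
A = (K − N₀)/N₀ = 28.421. Set K/(1 + A·e^(−rt)) = K/2 → A·e^(−rt) = 1.
e^(−0.39t) = 1/28.421 = 0.0351846, so t = ln(28.421)/0.39 = 3.3471/0.39 = 8.5824.

8.6 months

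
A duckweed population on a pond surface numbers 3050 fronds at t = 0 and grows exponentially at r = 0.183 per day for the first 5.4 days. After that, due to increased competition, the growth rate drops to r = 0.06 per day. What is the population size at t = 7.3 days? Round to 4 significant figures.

9183 fronds

Phase 1: N(5.4) = 3050·e^(0.183×5.4) = 3050·e^0.9882 = 8193.5.
Phase 2 runs for 7.3 − 5.4 = 1.9 days at r = 0.06.
N(7.3) = 8193.5·e^(0.06×1.9) = 8193.5·e^0.114 = 9182.89.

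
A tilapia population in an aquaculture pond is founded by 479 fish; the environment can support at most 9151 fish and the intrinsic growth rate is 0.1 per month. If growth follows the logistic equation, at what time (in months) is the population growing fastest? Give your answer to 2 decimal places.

28.96 months

Logistic growth is fastest at N = K/2 = 4575.5.
A = (K − N₀)/N₀ = 18.104. Set K/(1 + A·e^(−rt)) = K/2 → A·e^(−rt) = 1.
e^(−0.1t) = 1/18.104 = 0.0552352, so t = ln(18.104)/0.1 = 2.8962/0.1 = 28.962.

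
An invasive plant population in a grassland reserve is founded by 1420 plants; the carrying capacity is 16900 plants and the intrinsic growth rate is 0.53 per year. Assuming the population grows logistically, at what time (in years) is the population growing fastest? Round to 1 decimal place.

Logistic growth is fastest at N = K/2 = 8450.
A = (K − N₀)/N₀ = 10.901. Set K/(1 + A·e^(−rt)) = K/2 → A·e^(−rt) = 1.
e^(−0.53t) = 1/10.901 = 0.0917313, so t = ln(10.901)/0.53 = 2.3889/0.53 = 4.5073.

4.5 years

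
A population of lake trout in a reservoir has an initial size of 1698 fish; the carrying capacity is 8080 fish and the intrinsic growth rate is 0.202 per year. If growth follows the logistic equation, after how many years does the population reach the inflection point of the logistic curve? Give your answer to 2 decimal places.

Logistic growth is fastest at N = K/2 = 4040.
A = (K − N₀)/N₀ = 3.7585. Set K/(1 + A·e^(−rt)) = K/2 → A·e^(−rt) = 1.
e^(−0.202t) = 1/3.7585 = 0.266061, so t = ln(3.7585)/0.202 = 1.324/0.202 = 6.5546.

6.55 years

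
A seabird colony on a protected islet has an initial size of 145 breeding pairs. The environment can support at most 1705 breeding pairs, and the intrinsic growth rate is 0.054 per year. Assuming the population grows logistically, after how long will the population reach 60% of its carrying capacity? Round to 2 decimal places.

51.50 years

A = (K − N₀)/N₀ = (1705 − 145)/145 = 10.759.
Solve 1705/(1 + 10.759·e^(−0.054t)) = 1023: 1 + 10.759·e^(−0.054t) = 1.6667, so e^(−0.054t) = 0.0619658.
−0.054·t = ln(0.0619658) = -2.7812, so t = 2.7812/0.054 = 51.503.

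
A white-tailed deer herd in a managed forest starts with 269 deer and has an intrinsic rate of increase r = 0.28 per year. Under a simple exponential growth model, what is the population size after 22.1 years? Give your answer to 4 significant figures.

N(t) = N₀·e^(rt) = 269 × e^(0.28×22.1) = 269 × e^6.188.
e^6.188 ≈ 486.87, so N ≈ 269 × 486.87 = 130968.

131000 deer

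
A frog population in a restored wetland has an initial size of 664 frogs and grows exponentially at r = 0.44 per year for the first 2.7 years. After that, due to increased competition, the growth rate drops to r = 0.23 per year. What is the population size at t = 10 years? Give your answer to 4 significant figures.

11680 frogs

Phase 1: N(2.7) = 664·e^(0.44×2.7) = 664·e^1.188 = 2178.26.
Phase 2 runs for 10 − 2.7 = 7.3 years at r = 0.23.
N(10) = 2178.26·e^(0.23×7.3) = 2178.26·e^1.679 = 11675.9.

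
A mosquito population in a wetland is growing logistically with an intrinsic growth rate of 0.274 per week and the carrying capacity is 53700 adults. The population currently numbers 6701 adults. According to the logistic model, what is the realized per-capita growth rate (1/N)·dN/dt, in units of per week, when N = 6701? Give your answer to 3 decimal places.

0.240 per week

(1/N)·dN/dt = r(1 − N/K) = 0.274 × (1 − 6701/53700).
= 0.274 × 0.87521 = 0.23981.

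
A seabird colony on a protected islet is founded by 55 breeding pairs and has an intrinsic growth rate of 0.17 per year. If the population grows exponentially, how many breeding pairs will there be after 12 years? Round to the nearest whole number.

423 breeding pairs

N(t) = N₀·e^(rt) = 55 × e^(0.17×12) = 55 × e^2.04.
e^2.04 ≈ 7.6906, so N ≈ 55 × 7.6906 = 422.984.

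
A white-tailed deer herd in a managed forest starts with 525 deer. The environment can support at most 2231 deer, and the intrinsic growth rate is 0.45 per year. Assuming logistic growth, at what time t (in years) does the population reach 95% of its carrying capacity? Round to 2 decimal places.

A = (K − N₀)/N₀ = (2231 − 525)/525 = 3.2495.
Solve 2231/(1 + 3.2495·e^(−0.45t)) = 2119.45: 1 + 3.2495·e^(−0.45t) = 1.0526, so e^(−0.45t) = 0.0161967.
−0.45·t = ln(0.0161967) = -4.1229, so t = 4.1229/0.45 = 9.1621.

9.16 years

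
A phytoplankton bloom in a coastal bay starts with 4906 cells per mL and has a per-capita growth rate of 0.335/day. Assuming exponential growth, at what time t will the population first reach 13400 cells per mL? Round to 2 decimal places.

3.00 days

Set N₀·e^(rt) = 13400: e^(0.335·t) = 13400/4906 = 2.7313.
0.335·t = ln(2.7313) = 1.0048, so t = 1.0048/0.335 = 2.9994.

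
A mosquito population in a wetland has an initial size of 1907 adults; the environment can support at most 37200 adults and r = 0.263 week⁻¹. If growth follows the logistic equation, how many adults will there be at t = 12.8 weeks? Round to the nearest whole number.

22700 adults

A = (K − N₀)/N₀ = (37200 − 1907)/1907 = 18.507.
N(t) = K/(1 + A·e^(−rt)) = 37200/(1 + 18.507×e^(−0.263×12.8)).
e^(−3.366) = 0.034514; denominator = 1 + 18.507×0.034514 = 1.6387.
N = 37200/1.6387 = 22700.3.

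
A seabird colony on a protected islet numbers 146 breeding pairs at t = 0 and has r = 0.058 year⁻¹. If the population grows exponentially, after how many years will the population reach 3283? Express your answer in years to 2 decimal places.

Set N₀·e^(rt) = 3283: e^(0.058·t) = 3283/146 = 22.486.
0.058·t = ln(22.486) = 3.1129, so t = 3.1129/0.058 = 53.671.

53.67 years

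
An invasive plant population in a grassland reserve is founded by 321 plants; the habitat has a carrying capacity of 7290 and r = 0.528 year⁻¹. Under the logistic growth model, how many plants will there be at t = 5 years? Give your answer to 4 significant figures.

2860 plants

A = (K − N₀)/N₀ = (7290 − 321)/321 = 21.71.
N(t) = K/(1 + A·e^(−rt)) = 7290/(1 + 21.71×e^(−0.528×5)).
e^(−2.64) = 0.071361; denominator = 1 + 21.71×0.071361 = 2.5493.
N = 7290/2.5493 = 2859.64.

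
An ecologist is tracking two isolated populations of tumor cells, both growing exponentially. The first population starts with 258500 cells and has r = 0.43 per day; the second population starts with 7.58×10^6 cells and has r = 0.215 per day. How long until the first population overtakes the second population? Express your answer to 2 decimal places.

Set 258500·e^(0.43t) = 7.58×10^6·e^(0.215t).
e^((0.43 − 0.215)t) = 7.58×10^6/258500 → e^(0.215·t) = 29.323.
0.215·t = ln(29.323) = 3.3784, so t = 3.3784/0.215 = 15.713.

15.71 days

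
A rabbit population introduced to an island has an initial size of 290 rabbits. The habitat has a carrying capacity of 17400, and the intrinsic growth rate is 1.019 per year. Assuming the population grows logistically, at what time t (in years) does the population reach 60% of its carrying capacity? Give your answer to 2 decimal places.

4.40 years

A = (K − N₀)/N₀ = (17400 − 290)/290 = 59.
Solve 17400/(1 + 59·e^(−1.019t)) = 10440: 1 + 59·e^(−1.019t) = 1.6667, so e^(−1.019t) = 0.0112994.
−1.019·t = ln(0.0112994) = -4.483, so t = 4.483/1.019 = 4.3994.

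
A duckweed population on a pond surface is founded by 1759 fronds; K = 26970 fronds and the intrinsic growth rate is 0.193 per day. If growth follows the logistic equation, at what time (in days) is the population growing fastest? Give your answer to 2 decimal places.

Logistic growth is fastest at N = K/2 = 13485.
A = (K − N₀)/N₀ = 14.333. Set K/(1 + A·e^(−rt)) = K/2 → A·e^(−rt) = 1.
e^(−0.193t) = 1/14.333 = 0.0697711, so t = ln(14.333)/0.193 = 2.6625/0.193 = 13.796.

13.80 days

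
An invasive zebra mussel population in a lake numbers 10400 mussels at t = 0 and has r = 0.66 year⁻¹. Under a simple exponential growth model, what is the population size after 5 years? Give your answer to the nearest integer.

N(t) = N₀·e^(rt) = 10400 × e^(0.66×5) = 10400 × e^3.3.
e^3.3 ≈ 27.113, so N ≈ 10400 × 27.113 = 281971.

281971 mussels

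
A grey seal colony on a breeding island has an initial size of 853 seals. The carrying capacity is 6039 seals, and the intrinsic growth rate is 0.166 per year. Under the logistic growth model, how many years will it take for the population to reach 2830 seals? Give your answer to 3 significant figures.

A = (K − N₀)/N₀ = (6039 − 853)/853 = 6.0797.
Solve 6039/(1 + 6.0797·e^(−0.166t)) = 2830: 1 + 6.0797·e^(−0.166t) = 2.1339, so e^(−0.166t) = 0.186509.
−0.166·t = ln(0.186509) = -1.6793, so t = 1.6793/0.166 = 10.116.

10.1 years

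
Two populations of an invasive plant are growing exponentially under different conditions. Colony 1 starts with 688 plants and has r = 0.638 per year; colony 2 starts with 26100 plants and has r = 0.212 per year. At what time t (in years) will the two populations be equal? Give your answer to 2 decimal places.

8.53 years

Set 688·e^(0.638t) = 26100·e^(0.212t).
e^((0.638 − 0.212)t) = 26100/688 → e^(0.426·t) = 37.936.
0.426·t = ln(37.936) = 3.6359, so t = 3.6359/0.426 = 8.535.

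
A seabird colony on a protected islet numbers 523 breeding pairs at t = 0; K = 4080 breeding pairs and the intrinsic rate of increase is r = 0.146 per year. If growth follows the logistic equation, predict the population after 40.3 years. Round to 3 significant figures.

A = (K − N₀)/N₀ = (4080 − 523)/523 = 6.8011.
N(t) = K/(1 + A·e^(−rt)) = 4080/(1 + 6.8011×e^(−0.146×40.3)).
e^(−5.884) = 0.0027842; denominator = 1 + 6.8011×0.0027842 = 1.0189.
N = 4080/1.0189 = 4004.18.

4000 breeding pairs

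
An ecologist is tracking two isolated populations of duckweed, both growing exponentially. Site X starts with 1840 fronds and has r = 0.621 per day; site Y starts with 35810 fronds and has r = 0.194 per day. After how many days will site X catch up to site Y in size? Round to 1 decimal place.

7.0 days

Set 1840·e^(0.621t) = 35810·e^(0.194t).
e^((0.621 − 0.194)t) = 35810/1840 → e^(0.427·t) = 19.462.
0.427·t = ln(19.462) = 2.9685, so t = 2.9685/0.427 = 6.9519.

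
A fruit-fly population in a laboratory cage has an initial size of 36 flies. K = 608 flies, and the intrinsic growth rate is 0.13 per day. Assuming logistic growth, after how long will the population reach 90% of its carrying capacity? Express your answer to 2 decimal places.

38.18 days

A = (K − N₀)/N₀ = (608 − 36)/36 = 15.889.
Solve 608/(1 + 15.889·e^(−0.13t)) = 547.2: 1 + 15.889·e^(−0.13t) = 1.1111, so e^(−0.13t) = 0.00699301.
−0.13·t = ln(0.00699301) = -4.9628, so t = 4.9628/0.13 = 38.176.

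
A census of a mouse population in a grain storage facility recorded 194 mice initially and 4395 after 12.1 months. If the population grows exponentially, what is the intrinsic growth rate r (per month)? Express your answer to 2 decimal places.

0.26 per month

From N(t) = N₀·e^(rt): e^(r·12.1) = 4395/194 = 22.655.
r·12.1 = ln(22.655) = 3.1204, so r = 3.1204/12.1 = 0.25788.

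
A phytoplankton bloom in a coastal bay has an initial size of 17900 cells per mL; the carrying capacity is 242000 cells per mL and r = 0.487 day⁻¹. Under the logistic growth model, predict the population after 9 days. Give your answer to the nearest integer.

209281 cells per mL

A = (K − N₀)/N₀ = (242000 − 17900)/17900 = 12.52.
N(t) = K/(1 + A·e^(−rt)) = 242000/(1 + 12.52×e^(−0.487×9)).
e^(−4.383) = 0.012488; denominator = 1 + 12.52×0.012488 = 1.1563.
N = 242000/1.1563 = 209281.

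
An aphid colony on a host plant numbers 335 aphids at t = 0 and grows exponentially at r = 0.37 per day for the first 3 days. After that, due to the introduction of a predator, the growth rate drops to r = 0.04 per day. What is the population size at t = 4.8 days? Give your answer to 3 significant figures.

1090 aphids

Phase 1: N(3) = 335·e^(0.37×3) = 335·e^1.11 = 1016.51.
Phase 2 runs for 4.8 − 3 = 1.8 days at r = 0.04.
N(4.8) = 1016.51·e^(0.04×1.8) = 1016.51·e^0.072 = 1092.4.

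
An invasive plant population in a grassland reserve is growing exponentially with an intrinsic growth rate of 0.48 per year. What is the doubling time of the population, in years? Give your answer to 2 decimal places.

1.44 years

Doubling time t_d = ln(2)/r = 0.6931/0.48 = 1.4441.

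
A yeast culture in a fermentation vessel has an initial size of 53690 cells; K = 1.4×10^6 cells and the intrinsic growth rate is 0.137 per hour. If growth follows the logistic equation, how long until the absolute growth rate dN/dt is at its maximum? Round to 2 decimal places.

Logistic growth is fastest at N = K/2 = 700000.
A = (K − N₀)/N₀ = 25.076. Set K/(1 + A·e^(−rt)) = K/2 → A·e^(−rt) = 1.
e^(−0.137t) = 1/25.076 = 0.0398794, so t = ln(25.076)/0.137 = 3.2219/0.137 = 23.517.

23.52 hours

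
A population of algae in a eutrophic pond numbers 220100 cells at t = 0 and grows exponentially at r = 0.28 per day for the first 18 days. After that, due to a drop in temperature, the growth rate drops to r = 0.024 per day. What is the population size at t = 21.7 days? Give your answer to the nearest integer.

37156054 cells

Phase 1: N(18) = 220100·e^(0.28×18) = 220100·e^5.04 = 3.399885×10^7.
Phase 2 runs for 21.7 − 18 = 3.7 days at r = 0.024.
N(21.7) = 3.399885×10^7·e^(0.024×3.7) = 3.399885×10^7·e^0.0888 = 3.715605×10^7.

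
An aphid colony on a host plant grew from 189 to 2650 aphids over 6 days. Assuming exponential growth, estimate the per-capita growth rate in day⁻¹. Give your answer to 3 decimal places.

From N(t) = N₀·e^(rt): e^(r·6) = 2650/189 = 14.021.
r·6 = ln(14.021) = 2.6406, so r = 2.6406/6 = 0.44009.

0.440 per day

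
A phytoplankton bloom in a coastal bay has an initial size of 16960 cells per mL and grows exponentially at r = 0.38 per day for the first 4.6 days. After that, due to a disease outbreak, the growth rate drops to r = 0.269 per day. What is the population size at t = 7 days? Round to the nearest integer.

185760 cells per mL

Phase 1: N(4.6) = 16960·e^(0.38×4.6) = 16960·e^1.748 = 97403.1.
Phase 2 runs for 7 − 4.6 = 2.4 days at r = 0.269.
N(7) = 97403.1·e^(0.269×2.4) = 97403.1·e^0.6456 = 185760.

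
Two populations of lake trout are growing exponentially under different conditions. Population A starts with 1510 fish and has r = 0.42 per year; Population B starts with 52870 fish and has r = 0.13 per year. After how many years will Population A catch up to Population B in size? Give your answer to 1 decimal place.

12.3 years

Set 1510·e^(0.42t) = 52870·e^(0.13t).
e^((0.42 − 0.13)t) = 52870/1510 → e^(0.29·t) = 35.013.
0.29·t = ln(35.013) = 3.5557, so t = 3.5557/0.29 = 12.261.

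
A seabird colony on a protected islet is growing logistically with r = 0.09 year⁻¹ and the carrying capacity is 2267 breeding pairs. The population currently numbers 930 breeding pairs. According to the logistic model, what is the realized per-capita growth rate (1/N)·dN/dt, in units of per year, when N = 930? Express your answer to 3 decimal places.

(1/N)·dN/dt = r(1 − N/K) = 0.09 × (1 − 930/2267).
= 0.09 × 0.58977 = 0.053079.

0.053 per year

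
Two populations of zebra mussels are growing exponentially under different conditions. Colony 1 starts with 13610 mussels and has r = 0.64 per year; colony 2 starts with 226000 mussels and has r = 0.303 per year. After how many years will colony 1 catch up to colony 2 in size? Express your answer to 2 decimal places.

8.34 years

Set 13610·e^(0.64t) = 226000·e^(0.303t).
e^((0.64 − 0.303)t) = 226000/13610 → e^(0.337·t) = 16.605.
0.337·t = ln(16.605) = 2.8097, so t = 2.8097/0.337 = 8.3375.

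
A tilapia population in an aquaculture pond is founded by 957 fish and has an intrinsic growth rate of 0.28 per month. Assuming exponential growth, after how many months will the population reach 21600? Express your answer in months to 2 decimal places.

Set N₀·e^(rt) = 21600: e^(0.28·t) = 21600/957 = 22.571.
0.28·t = ln(22.571) = 3.1166, so t = 3.1166/0.28 = 11.131.

11.13 months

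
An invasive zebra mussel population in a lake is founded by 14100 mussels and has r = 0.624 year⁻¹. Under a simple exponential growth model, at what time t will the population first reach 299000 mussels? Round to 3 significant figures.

4.89 years

Set N₀·e^(rt) = 299000: e^(0.624·t) = 299000/14100 = 21.206.
0.624·t = ln(21.206) = 3.0543, so t = 3.0543/0.624 = 4.8947.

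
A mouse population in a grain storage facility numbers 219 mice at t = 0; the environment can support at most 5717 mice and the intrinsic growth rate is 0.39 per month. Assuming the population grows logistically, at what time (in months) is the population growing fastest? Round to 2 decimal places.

Logistic growth is fastest at N = K/2 = 2858.5.
A = (K − N₀)/N₀ = 25.105. Set K/(1 + A·e^(−rt)) = K/2 → A·e^(−rt) = 1.
e^(−0.39t) = 1/25.105 = 0.0398327, so t = ln(25.105)/0.39 = 3.2231/0.39 = 8.2643.

8.26 months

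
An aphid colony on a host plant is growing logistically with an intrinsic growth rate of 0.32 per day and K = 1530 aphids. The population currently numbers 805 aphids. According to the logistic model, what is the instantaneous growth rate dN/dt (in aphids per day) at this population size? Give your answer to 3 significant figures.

122 aphids per day

dN/dt = rN(1 − N/K) = 0.32 × 805 × (1 − 805/1530).
1 − 805/1530 = 0.47386; dN/dt = 0.32 × 805 × 0.47386 = 122.07.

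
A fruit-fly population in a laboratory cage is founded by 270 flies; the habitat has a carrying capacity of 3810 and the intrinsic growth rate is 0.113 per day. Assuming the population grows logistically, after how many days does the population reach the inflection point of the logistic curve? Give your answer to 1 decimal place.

22.8 days

Logistic growth is fastest at N = K/2 = 1905.
A = (K − N₀)/N₀ = 13.111. Set K/(1 + A·e^(−rt)) = K/2 → A·e^(−rt) = 1.
e^(−0.113t) = 1/13.111 = 0.0762712, so t = ln(13.111)/0.113 = 2.5735/0.113 = 22.774.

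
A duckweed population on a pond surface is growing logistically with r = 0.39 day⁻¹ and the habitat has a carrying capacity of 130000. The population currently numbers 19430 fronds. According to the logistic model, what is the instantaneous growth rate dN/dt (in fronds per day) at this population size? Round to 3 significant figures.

dN/dt = rN(1 − N/K) = 0.39 × 19430 × (1 − 19430/130000).
1 − 19430/130000 = 0.85054; dN/dt = 0.39 × 19430 × 0.85054 = 6445.1.

6450 fronds per day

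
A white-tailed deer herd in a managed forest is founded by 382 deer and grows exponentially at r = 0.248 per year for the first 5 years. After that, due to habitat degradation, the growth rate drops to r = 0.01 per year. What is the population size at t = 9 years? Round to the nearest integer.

Phase 1: N(5) = 382·e^(0.248×5) = 382·e^1.24 = 1320.04.
Phase 2 runs for 9 − 5 = 4 years at r = 0.01.
N(9) = 1320.04·e^(0.01×4) = 1320.04·e^0.04 = 1373.92.

1374 deer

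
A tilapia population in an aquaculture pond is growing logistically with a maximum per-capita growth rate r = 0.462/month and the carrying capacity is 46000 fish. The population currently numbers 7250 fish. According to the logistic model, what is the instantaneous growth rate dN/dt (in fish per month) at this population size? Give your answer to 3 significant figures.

dN/dt = rN(1 − N/K) = 0.462 × 7250 × (1 − 7250/46000).
1 − 7250/46000 = 0.84239; dN/dt = 0.462 × 7250 × 0.84239 = 2821.6.

2820 fish per month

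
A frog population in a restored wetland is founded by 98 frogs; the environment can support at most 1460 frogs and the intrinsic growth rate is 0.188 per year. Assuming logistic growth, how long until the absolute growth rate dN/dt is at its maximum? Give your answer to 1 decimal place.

14.0 years

Logistic growth is fastest at N = K/2 = 730.
A = (K − N₀)/N₀ = 13.898. Set K/(1 + A·e^(−rt)) = K/2 → A·e^(−rt) = 1.
e^(−0.188t) = 1/13.898 = 0.071953, so t = ln(13.898)/0.188 = 2.6317/0.188 = 13.999.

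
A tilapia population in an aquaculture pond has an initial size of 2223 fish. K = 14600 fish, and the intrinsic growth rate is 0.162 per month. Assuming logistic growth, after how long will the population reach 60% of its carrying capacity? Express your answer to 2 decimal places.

13.10 months

A = (K − N₀)/N₀ = (14600 − 2223)/2223 = 5.5677.
Solve 14600/(1 + 5.5677·e^(−0.162t)) = 8760: 1 + 5.5677·e^(−0.162t) = 1.6667, so e^(−0.162t) = 0.119738.
−0.162·t = ln(0.119738) = -2.1224, so t = 2.1224/0.162 = 13.102.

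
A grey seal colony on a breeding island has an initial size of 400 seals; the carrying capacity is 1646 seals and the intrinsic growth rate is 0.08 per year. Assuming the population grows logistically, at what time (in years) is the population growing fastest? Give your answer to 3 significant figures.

14.2 years

Logistic growth is fastest at N = K/2 = 823.
A = (K − N₀)/N₀ = 3.115. Set K/(1 + A·e^(−rt)) = K/2 → A·e^(−rt) = 1.
e^(−0.08t) = 1/3.115 = 0.321027, so t = ln(3.115)/0.08 = 1.1362/0.08 = 14.203.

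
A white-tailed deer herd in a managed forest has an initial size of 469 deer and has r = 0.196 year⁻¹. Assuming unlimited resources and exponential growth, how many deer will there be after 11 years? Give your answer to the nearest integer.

4051 deer

N(t) = N₀·e^(rt) = 469 × e^(0.196×11) = 469 × e^2.156.
e^2.156 ≈ 8.6365, so N ≈ 469 × 8.6365 = 4050.53.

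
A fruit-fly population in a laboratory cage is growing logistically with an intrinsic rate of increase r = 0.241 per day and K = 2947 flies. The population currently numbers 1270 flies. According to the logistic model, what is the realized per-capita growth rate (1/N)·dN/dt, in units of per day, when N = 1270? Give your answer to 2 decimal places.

0.14 per day

(1/N)·dN/dt = r(1 − N/K) = 0.241 × (1 − 1270/2947).
= 0.241 × 0.56905 = 0.13714.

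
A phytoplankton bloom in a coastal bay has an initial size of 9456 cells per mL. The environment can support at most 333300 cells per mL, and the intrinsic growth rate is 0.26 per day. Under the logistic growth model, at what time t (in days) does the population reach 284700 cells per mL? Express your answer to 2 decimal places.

A = (K − N₀)/N₀ = (333300 − 9456)/9456 = 34.247.
Solve 333300/(1 + 34.247·e^(−0.26t)) = 284700: 1 + 34.247·e^(−0.26t) = 1.1707, so e^(−0.26t) = 0.00498449.
−0.26·t = ln(0.00498449) = -5.3014, so t = 5.3014/0.26 = 20.39.

20.39 days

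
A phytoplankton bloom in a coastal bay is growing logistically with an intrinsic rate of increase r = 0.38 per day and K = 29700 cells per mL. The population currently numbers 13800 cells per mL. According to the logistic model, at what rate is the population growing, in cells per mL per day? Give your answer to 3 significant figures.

dN/dt = rN(1 − N/K) = 0.38 × 13800 × (1 − 13800/29700).
1 − 13800/29700 = 0.53535; dN/dt = 0.38 × 13800 × 0.53535 = 2807.4.

2810 cells per mL per day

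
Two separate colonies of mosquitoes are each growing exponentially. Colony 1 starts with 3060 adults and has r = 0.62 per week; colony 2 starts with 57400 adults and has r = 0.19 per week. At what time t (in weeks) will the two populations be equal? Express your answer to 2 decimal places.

Set 3060·e^(0.62t) = 57400·e^(0.19t).
e^((0.62 − 0.19)t) = 57400/3060 → e^(0.43·t) = 18.758.
0.43·t = ln(18.758) = 2.9316, so t = 2.9316/0.43 = 6.8177.

6.82 weeks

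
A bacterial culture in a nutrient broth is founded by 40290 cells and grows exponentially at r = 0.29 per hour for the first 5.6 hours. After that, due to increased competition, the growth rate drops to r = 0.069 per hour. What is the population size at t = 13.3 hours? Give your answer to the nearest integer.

347722 cells

Phase 1: N(5.6) = 40290·e^(0.29×5.6) = 40290·e^1.624 = 204405.
Phase 2 runs for 13.3 − 5.6 = 7.7 hours at r = 0.069.
N(13.3) = 204405·e^(0.069×7.7) = 204405·e^0.5313 = 347722.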